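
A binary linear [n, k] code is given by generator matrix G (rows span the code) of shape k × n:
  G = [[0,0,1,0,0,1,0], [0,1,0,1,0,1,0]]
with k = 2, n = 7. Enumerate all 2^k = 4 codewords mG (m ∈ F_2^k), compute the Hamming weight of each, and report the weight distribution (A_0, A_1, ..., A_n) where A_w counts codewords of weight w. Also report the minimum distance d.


Weight distribution: A_0 = 1, A_2 = 1, A_3 = 2. Minimum distance d = 2.

Enumerate all 2^2 = 4 messages m ∈ F_2^2.
For each, compute codeword c = mG in F_2^7, then tally its weight.
  m = 00 → c = 0000000, weight = 0.
  m = 10 → c = 0010010, weight = 2.
  m = 01 → c = 0101010, weight = 3.
  m = 11 → c = 0111000, weight = 3.
Tally weights:
  weight 0: 1 codewords.
  weight 2: 1 codewords.
  weight 3: 2 codewords.
Minimum distance d = smallest w > 0 with A_w > 0 = 2.
Sanity: Σ A_w = 4 = 2^2 = 4 ✓.


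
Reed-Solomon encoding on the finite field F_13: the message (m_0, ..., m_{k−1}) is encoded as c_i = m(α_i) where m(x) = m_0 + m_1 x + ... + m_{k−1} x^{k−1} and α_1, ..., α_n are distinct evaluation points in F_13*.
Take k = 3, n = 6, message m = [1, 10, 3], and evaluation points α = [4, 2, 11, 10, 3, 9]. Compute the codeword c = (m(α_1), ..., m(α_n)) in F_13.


c = [11, 7, 6, 11, 6, 9]

Message polynomial: m(x) = 1 + 10·x + 3·x^2 (mod 13).
For each evaluation point α_i, compute m(α_i) mod 13:
  α_1 = 4: Horner steps 3 → 9 → 11, so m(4) = 11.
  α_2 = 2: Horner steps 3 → 3 → 7, so m(2) = 7.
  α_3 = 11: Horner steps 3 → 4 → 6, so m(11) = 6.
  α_4 = 10: Horner steps 3 → 1 → 11, so m(10) = 11.
  α_5 = 3: Horner steps 3 → 6 → 6, so m(3) = 6.
  α_6 = 9: Horner steps 3 → 11 → 9, so m(9) = 9.
Codeword c = [11, 7, 6, 11, 6, 9] ∈ F_13^6.


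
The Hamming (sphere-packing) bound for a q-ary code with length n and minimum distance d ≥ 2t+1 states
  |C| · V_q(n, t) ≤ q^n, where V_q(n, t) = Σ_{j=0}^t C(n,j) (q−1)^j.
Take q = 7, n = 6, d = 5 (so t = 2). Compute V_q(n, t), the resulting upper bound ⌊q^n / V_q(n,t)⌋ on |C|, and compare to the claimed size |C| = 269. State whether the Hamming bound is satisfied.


V_q(n, t) = 577, q^n = 117649, Hamming bound = 203, |C| = 269 > bound (violated).

Step 1: Compute V_q(n, t) = Σ_{j=0}^2 C(n, j) (q−1)^j.
  j = 0: C(6,0)·(6)^0 = 1·1 = 1.
  j = 1: C(6,1)·(6)^1 = 6·6 = 36.
  j = 2: C(6,2)·(6)^2 = 15·36 = 540.
  V_q(n, t) = 1 + 36 + 540 = 577.
Step 2: q^n = 7^6 = 117649.
Step 3: Hamming bound ⌊q^n / V_q(n,t)⌋ = ⌊117649/577⌋ = 203.
Step 4: Compare |C| = 269 to 203: violated.
The claimed |C| lies above the Hamming bound, so no 7-ary code of length 6 with d ≥ 5 can have 269 codewords.


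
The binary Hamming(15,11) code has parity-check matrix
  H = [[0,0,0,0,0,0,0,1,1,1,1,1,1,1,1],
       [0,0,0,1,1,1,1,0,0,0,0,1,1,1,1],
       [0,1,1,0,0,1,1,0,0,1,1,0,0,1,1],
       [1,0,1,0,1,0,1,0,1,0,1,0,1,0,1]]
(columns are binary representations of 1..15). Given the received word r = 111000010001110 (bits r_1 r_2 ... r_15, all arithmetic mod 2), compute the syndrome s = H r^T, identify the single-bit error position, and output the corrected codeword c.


s = (0, 1, 1, 1)^T, error position = 7, corrected codeword c = 111000110001110

Compute s = H r^T mod 2 one row at a time:
  s_1 = 1 + 0 + 0 + 0 + 1 + 1 + 1 + 0 = 4 ≡ 0 (mod 2).
  s_2 = 0 + 0 + 0 + 0 + 1 + 1 + 1 + 0 = 3 ≡ 1 (mod 2).
  s_3 = 1 + 1 + 0 + 0 + 0 + 0 + 1 + 0 = 3 ≡ 1 (mod 2).
  s_4 = 1 + 1 + 0 + 0 + 0 + 0 + 1 + 0 = 3 ≡ 1 (mod 2).
s = (0, 1, 1, 1)^T — this equals column 7 of H (binary 0111), so error is at position 7.
Correct: flip bit 7 of r = 111000010001110 to get c = 111000110001110.


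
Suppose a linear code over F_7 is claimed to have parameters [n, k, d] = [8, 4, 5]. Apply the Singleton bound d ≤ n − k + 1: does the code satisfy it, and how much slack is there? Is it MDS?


Singleton RHS = n − k + 1 = 5, slack = 0, bound satisfied, MDS.

Singleton bound: d ≤ n − k + 1.
Here n = 8, k = 4, so n − k + 1 = 5.
Given d = 5, check d ≤ 5: YES.
Slack = (n − k + 1) − d = 0.
The code is MDS (slack = 0).
Description: the claimed parameters are [8, 4, 5]_7; such a code would be MDS (meets Singleton bound).


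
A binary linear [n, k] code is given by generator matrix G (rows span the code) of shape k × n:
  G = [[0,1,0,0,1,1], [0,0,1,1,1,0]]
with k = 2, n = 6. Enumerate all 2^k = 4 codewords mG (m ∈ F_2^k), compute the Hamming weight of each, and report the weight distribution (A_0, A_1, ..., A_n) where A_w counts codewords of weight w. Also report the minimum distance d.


Weight distribution: A_0 = 1, A_3 = 2, A_4 = 1. Minimum distance d = 3.

Enumerate all 2^2 = 4 messages m ∈ F_2^2.
For each, compute codeword c = mG in F_2^6, then tally its weight.
  m = 00 → c = 000000, weight = 0.
  m = 10 → c = 010011, weight = 3.
  m = 01 → c = 001110, weight = 3.
  m = 11 → c = 011101, weight = 4.
Tally weights:
  weight 0: 1 codewords.
  weight 3: 2 codewords.
  weight 4: 1 codewords.
Minimum distance d = smallest w > 0 with A_w > 0 = 3.
Sanity: Σ A_w = 4 = 2^2 = 4 ✓.


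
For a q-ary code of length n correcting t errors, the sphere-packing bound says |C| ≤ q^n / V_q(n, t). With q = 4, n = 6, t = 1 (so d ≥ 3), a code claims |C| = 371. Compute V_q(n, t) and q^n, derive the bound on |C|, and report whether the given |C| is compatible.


V_q(n, t) = 19, q^n = 4096, Hamming bound = 215, |C| = 371 > bound (violated).

Step 1: Compute V_q(n, t) = Σ_{j=0}^1 C(n, j) (q−1)^j.
  j = 0: C(6,0)·(3)^0 = 1·1 = 1.
  j = 1: C(6,1)·(3)^1 = 6·3 = 18.
  V_q(n, t) = 1 + 18 = 19.
Step 2: q^n = 4^6 = 4096.
Step 3: Hamming bound ⌊q^n / V_q(n,t)⌋ = ⌊4096/19⌋ = 215.
Step 4: Compare |C| = 371 to 215: violated.
The claimed |C| lies above the Hamming bound, so no 4-ary code of length 6 with d ≥ 3 can have 371 codewords.


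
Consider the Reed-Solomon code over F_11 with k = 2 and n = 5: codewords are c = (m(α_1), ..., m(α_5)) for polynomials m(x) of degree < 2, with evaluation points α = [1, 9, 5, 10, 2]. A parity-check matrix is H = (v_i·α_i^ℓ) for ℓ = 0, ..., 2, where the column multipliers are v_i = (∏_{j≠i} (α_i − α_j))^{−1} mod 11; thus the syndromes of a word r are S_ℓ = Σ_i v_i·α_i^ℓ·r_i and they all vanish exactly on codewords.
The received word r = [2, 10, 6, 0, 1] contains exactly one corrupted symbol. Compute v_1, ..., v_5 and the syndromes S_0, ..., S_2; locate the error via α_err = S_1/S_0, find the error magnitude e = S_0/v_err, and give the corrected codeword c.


S = (8, 5, 10), error at position 5, error magnitude e = 9, c = [2, 10, 6, 0, 3].

Step 1: column multipliers v_i = (∏_{j≠i}(α_i − α_j))^{−1} mod 11.
  i = 1 (α = 1): (1−9)(1−5)(1−10)(1−2) = (−8)·(−4)·(−9)·(−1) = 288 ≡ 2, so v_1 = 2^{−1} = 6 (mod 11).
  i = 2 (α = 9): (9−1)(9−5)(9−10)(9−2) = 8·4·(−1)·7 = −224 ≡ 7, so v_2 = 7^{−1} = 8 (mod 11).
  i = 3 (α = 5): (5−1)(5−9)(5−10)(5−2) = 4·(−4)·(−5)·3 = 240 ≡ 9, so v_3 = 9^{−1} = 5 (mod 11).
  i = 4 (α = 10): (10−1)(10−9)(10−5)(10−2) = 9·1·5·8 = 360 ≡ 8, so v_4 = 8^{−1} = 7 (mod 11).
  i = 5 (α = 2): (2−1)(2−9)(2−5)(2−10) = 1·(−7)·(−3)·(−8) = −168 ≡ 8, so v_5 = 8^{−1} = 7 (mod 11).
  v = [6, 8, 5, 7, 7].
Step 2: syndromes of r = [2, 10, 6, 0, 1] (all sums mod 11).
  S_0 = Σ v_i r_i = 6·2 + 8·10 + 5·6 + 7·0 + 7·1 = 129 ≡ 8.
  S_1 = Σ v_i α_i r_i = 6·1·2 + 8·9·10 + 5·5·6 + 7·10·0 + 7·2·1 = 896 ≡ 5.
  α_i^2 mod 11 = [1, 4, 3, 1, 4].
  S_2 = Σ v_i α_i^2 r_i = 6·1·2 + 8·4·10 + 5·3·6 + 7·1·0 + 7·4·1 = 450 ≡ 10.
  S = (8, 5, 10) ≠ 0, so r is not a codeword (an error is present).
Step 3: locate the error. For a single error e at position i, S_ℓ = v_i·e·α_i^ℓ, so α_err = S_1/S_0.
  S_0^{−1} = 8^{−1} = 7 (mod 11), so α_err = 5·7 = 35 ≡ 2 = α_5. Error position i = 5.
  Consistency check: S_2/S_1 = 10·9 = 90 ≡ 2 = α_err ✓ (single-error assumption holds).
Step 4: error magnitude e = S_0/v_5 = S_0·∏_{j≠5}(α_5 − α_j) = 8·8 = 64 ≡ 9 (mod 11).
Step 5: correct position 5: c_5 = r_5 − e = 1 − 9 ≡ 3 (mod 11). Hence c = [2, 10, 6, 0, 3].
  Check: interpolating c through the α_i gives m(x) = 1 + 1·x (degree < 2) with m(α_i) = c_i for every i, so c is indeed a codeword.


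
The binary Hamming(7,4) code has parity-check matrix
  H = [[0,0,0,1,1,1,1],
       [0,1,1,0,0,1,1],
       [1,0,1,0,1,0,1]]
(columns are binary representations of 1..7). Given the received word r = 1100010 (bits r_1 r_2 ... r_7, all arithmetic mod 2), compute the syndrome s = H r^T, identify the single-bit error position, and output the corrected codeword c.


s = (1, 0, 1)^T, error position = 5, corrected codeword c = 1100110

Compute s = H r^T mod 2 one row at a time:
  s_1 = 0 + 0 + 1 + 0 = 1 ≡ 1 (mod 2).
  s_2 = 1 + 0 + 1 + 0 = 2 ≡ 0 (mod 2).
  s_3 = 1 + 0 + 0 + 0 = 1 ≡ 1 (mod 2).
s = (1, 0, 1)^T — this equals column 5 of H (binary 101), so error is at position 5.
Correct: flip bit 5 of r = 1100010 to get c = 1100110.


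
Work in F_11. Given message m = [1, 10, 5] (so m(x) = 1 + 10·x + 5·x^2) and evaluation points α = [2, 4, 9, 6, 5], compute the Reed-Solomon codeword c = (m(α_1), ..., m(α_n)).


c = [8, 0, 1, 10, 0]

Message polynomial: m(x) = 1 + 10·x + 5·x^2 (mod 11).
For each evaluation point α_i, compute m(α_i) mod 11:
  α_1 = 2: Horner steps 5 → 9 → 8, so m(2) = 8.
  α_2 = 4: Horner steps 5 → 8 → 0, so m(4) = 0.
  α_3 = 9: Horner steps 5 → 0 → 1, so m(9) = 1.
  α_4 = 6: Horner steps 5 → 7 → 10, so m(6) = 10.
  α_5 = 5: Horner steps 5 → 2 → 0, so m(5) = 0.
Codeword c = [8, 0, 1, 10, 0] ∈ F_11^5.


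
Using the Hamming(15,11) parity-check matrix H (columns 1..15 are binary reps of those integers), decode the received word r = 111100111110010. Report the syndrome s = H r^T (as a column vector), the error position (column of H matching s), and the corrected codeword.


s = (1, 1, 0, 1)^T, error position = 13, corrected codeword c = 111100111110110

Compute s = H r^T mod 2 one row at a time:
  s_1 = 1 + 1 + 1 + 1 + 0 + 0 + 1 + 0 = 5 ≡ 1 (mod 2).
  s_2 = 1 + 0 + 0 + 1 + 0 + 0 + 1 + 0 = 3 ≡ 1 (mod 2).
  s_3 = 1 + 1 + 0 + 1 + 1 + 1 + 1 + 0 = 6 ≡ 0 (mod 2).
  s_4 = 1 + 1 + 0 + 1 + 1 + 1 + 0 + 0 = 5 ≡ 1 (mod 2).
s = (1, 1, 0, 1)^T — this equals column 13 of H (binary 1101), so error is at position 13.
Correct: flip bit 13 of r = 111100111110010 to get c = 111100111110110.


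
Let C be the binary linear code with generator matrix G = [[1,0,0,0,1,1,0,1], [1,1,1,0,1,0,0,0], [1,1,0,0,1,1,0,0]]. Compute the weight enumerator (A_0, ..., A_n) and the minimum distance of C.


Weight distribution: A_0 = 1, A_2 = 2, A_4 = 5. Minimum distance d = 2.

Enumerate all 2^3 = 8 messages m ∈ F_2^3.
For each, compute codeword c = mG in F_2^8, then tally its weight.
  m = 000 → c = 00000000, weight = 0.
  m = 100 → c = 10001101, weight = 4.
  m = 010 → c = 11101000, weight = 4.
  m = 110 → c = 01100101, weight = 4.
  m = 001 → c = 11001100, weight = 4.
  m = 101 → c = 01000001, weight = 2.
  m = 011 → c = 00100100, weight = 2.
  m = 111 → c = 10101001, weight = 4.
Tally weights:
  weight 0: 1 codewords.
  weight 2: 2 codewords.
  weight 4: 5 codewords.
Minimum distance d = smallest w > 0 with A_w > 0 = 2.
Sanity: Σ A_w = 8 = 2^3 = 8 ✓.


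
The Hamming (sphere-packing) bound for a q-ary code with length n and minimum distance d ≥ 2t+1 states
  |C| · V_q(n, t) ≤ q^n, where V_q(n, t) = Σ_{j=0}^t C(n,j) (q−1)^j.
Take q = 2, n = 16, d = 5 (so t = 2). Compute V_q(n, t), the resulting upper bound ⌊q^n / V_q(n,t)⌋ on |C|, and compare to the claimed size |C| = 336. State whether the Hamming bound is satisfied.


V_q(n, t) = 137, q^n = 65536, Hamming bound = 478, |C| = 336 ≤ bound (satisfied).

Step 1: Compute V_q(n, t) = Σ_{j=0}^2 C(n, j) (q−1)^j.
  j = 0: C(16,0)·(1)^0 = 1·1 = 1.
  j = 1: C(16,1)·(1)^1 = 16·1 = 16.
  j = 2: C(16,2)·(1)^2 = 120·1 = 120.
  V_q(n, t) = 1 + 16 + 120 = 137.
Step 2: q^n = 2^16 = 65536.
Step 3: Hamming bound ⌊q^n / V_q(n,t)⌋ = ⌊65536/137⌋ = 478.
Step 4: Compare |C| = 336 to 478: satisfied.
The claimed |C| lies below the Hamming bound.


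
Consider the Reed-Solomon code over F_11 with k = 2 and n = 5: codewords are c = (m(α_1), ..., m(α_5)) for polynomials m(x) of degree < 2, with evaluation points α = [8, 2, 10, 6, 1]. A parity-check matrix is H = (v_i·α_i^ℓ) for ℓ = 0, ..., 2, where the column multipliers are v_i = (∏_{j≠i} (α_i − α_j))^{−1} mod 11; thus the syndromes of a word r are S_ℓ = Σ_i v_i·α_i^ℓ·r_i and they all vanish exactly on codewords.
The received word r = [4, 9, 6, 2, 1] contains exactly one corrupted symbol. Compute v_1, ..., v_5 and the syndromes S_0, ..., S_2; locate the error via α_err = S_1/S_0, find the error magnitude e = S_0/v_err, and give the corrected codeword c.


S = (10, 10, 10), error at position 5, error magnitude e = 4, c = [4, 9, 6, 2, 8].

Step 1: column multipliers v_i = (∏_{j≠i}(α_i − α_j))^{−1} mod 11.
  i = 1 (α = 8): (8−2)(8−10)(8−6)(8−1) = 6·(−2)·2·7 = −168 ≡ 8, so v_1 = 8^{−1} = 7 (mod 11).
  i = 2 (α = 2): (2−8)(2−10)(2−6)(2−1) = (−6)·(−8)·(−4)·1 = −192 ≡ 6, so v_2 = 6^{−1} = 2 (mod 11).
  i = 3 (α = 10): (10−8)(10−2)(10−6)(10−1) = 2·8·4·9 = 576 ≡ 4, so v_3 = 4^{−1} = 3 (mod 11).
  i = 4 (α = 6): (6−8)(6−2)(6−10)(6−1) = (−2)·4·(−4)·5 = 160 ≡ 6, so v_4 = 6^{−1} = 2 (mod 11).
  i = 5 (α = 1): (1−8)(1−2)(1−10)(1−6) = (−7)·(−1)·(−9)·(−5) = 315 ≡ 7, so v_5 = 7^{−1} = 8 (mod 11).
  v = [7, 2, 3, 2, 8].
Step 2: syndromes of r = [4, 9, 6, 2, 1] (all sums mod 11).
  S_0 = Σ v_i r_i = 7·4 + 2·9 + 3·6 + 2·2 + 8·1 = 76 ≡ 10.
  S_1 = Σ v_i α_i r_i = 7·8·4 + 2·2·9 + 3·10·6 + 2·6·2 + 8·1·1 = 472 ≡ 10.
  α_i^2 mod 11 = [9, 4, 1, 3, 1].
  S_2 = Σ v_i α_i^2 r_i = 7·9·4 + 2·4·9 + 3·1·6 + 2·3·2 + 8·1·1 = 362 ≡ 10.
  S = (10, 10, 10) ≠ 0, so r is not a codeword (an error is present).
Step 3: locate the error. For a single error e at position i, S_ℓ = v_i·e·α_i^ℓ, so α_err = S_1/S_0.
  S_0^{−1} = 10^{−1} = 10 (mod 11), so α_err = 10·10 = 100 ≡ 1 = α_5. Error position i = 5.
  Consistency check: S_2/S_1 = 10·10 = 100 ≡ 1 = α_err ✓ (single-error assumption holds).
Step 4: error magnitude e = S_0/v_5 = S_0·∏_{j≠5}(α_5 − α_j) = 10·7 = 70 ≡ 4 (mod 11).
Step 5: correct position 5: c_5 = r_5 − e = 1 − 4 ≡ 8 (mod 11). Hence c = [4, 9, 6, 2, 8].
  Check: interpolating c through the α_i gives m(x) = 7 + 1·x (degree < 2) with m(α_i) = c_i for every i, so c is indeed a codeword.


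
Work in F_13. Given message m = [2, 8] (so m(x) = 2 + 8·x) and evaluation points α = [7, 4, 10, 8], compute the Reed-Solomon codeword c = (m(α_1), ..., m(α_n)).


c = [6, 8, 4, 1]

Message polynomial: m(x) = 2 + 8·x (mod 13).
For each evaluation point α_i, compute m(α_i) mod 13:
  α_1 = 7: Horner steps 8 → 6, so m(7) = 6.
  α_2 = 4: Horner steps 8 → 8, so m(4) = 8.
  α_3 = 10: Horner steps 8 → 4, so m(10) = 4.
  α_4 = 8: Horner steps 8 → 1, so m(8) = 1.
Codeword c = [6, 8, 4, 1] ∈ F_13^4.


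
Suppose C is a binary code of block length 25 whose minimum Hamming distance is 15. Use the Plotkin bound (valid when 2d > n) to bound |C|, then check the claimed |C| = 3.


Plotkin bound M ≤ 6; given |C| = 3 ≤ bound (satisfied).

Check applicability: 2d = 30, n = 25.
2d − n = 5 > 0, so Plotkin applies.
Compute d/(2d−n) = 15/5 ≈ 3.0000.
⌊d/(2d−n)⌋ = 3.
Plotkin bound: M ≤ 2·3 = 6.
Given |C| = 3, check: satisfied.
This |C| is below the Plotkin bound.


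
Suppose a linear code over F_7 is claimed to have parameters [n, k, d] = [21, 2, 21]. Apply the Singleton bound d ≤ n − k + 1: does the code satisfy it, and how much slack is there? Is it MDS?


Singleton RHS = n − k + 1 = 20, slack = -1, bound violated (no such code; not MDS).

Singleton bound: d ≤ n − k + 1.
Here n = 21, k = 2, so n − k + 1 = 20.
Given d = 21, check d ≤ 20: NO.
Slack = (n − k + 1) − d = -1.
The slack is negative: d = 21 exceeds n − k + 1 = 20 by 1, so the Singleton bound is violated and no linear [21, 2, 21]_7 code can exist. In particular it is not MDS (MDS requires d = n − k + 1 exactly).
Description: the claimed parameters are [21, 2, 21]_7; such a code would be impossible (violates the Singleton bound).


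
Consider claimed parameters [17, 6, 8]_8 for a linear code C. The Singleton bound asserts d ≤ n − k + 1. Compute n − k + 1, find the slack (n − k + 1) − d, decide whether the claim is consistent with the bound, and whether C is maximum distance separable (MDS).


Singleton RHS = n − k + 1 = 12, slack = 4, bound satisfied, not MDS.

Singleton bound: d ≤ n − k + 1.
Here n = 17, k = 6, so n − k + 1 = 12.
Given d = 8, check d ≤ 12: YES.
Slack = (n − k + 1) − d = 4.
The code is NOT MDS (slack = 4 > 0).
Description: the claimed parameters are [17, 6, 8]_8; such a code would be non-MDS.


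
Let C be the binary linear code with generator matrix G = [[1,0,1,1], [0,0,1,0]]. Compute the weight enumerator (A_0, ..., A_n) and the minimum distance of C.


Weight distribution: A_0 = 1, A_1 = 1, A_2 = 1, A_3 = 1. Minimum distance d = 1.

Enumerate all 2^2 = 4 messages m ∈ F_2^2.
For each, compute codeword c = mG in F_2^4, then tally its weight.
  m = 00 → c = 0000, weight = 0.
  m = 10 → c = 1011, weight = 3.
  m = 01 → c = 0010, weight = 1.
  m = 11 → c = 1001, weight = 2.
Tally weights:
  weight 0: 1 codewords.
  weight 1: 1 codewords.
  weight 2: 1 codewords.
  weight 3: 1 codewords.
Minimum distance d = smallest w > 0 with A_w > 0 = 1.
Sanity: Σ A_w = 4 = 2^2 = 4 ✓.


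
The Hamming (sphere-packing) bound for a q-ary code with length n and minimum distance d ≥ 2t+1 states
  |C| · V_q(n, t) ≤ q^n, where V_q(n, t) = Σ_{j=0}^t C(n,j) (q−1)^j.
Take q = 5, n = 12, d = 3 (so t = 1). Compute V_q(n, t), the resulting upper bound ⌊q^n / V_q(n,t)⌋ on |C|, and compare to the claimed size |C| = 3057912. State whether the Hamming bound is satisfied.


V_q(n, t) = 49, q^n = 244140625, Hamming bound = 4982461, |C| = 3057912 ≤ bound (satisfied).

Step 1: Compute V_q(n, t) = Σ_{j=0}^1 C(n, j) (q−1)^j.
  j = 0: C(12,0)·(4)^0 = 1·1 = 1.
  j = 1: C(12,1)·(4)^1 = 12·4 = 48.
  V_q(n, t) = 1 + 48 = 49.
Step 2: q^n = 5^12 = 244140625.
Step 3: Hamming bound ⌊q^n / V_q(n,t)⌋ = ⌊244140625/49⌋ = 4982461.
Step 4: Compare |C| = 3057912 to 4982461: satisfied.
The claimed |C| lies below the Hamming bound.


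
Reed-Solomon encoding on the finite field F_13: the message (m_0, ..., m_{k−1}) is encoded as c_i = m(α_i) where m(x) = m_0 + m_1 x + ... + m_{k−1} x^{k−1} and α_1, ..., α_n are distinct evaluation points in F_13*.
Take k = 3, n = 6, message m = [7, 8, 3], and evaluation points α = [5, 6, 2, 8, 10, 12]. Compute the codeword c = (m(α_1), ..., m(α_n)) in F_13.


c = [5, 7, 9, 3, 10, 2]

Message polynomial: m(x) = 7 + 8·x + 3·x^2 (mod 13).
For each evaluation point α_i, compute m(α_i) mod 13:
  α_1 = 5: Horner steps 3 → 10 → 5, so m(5) = 5.
  α_2 = 6: Horner steps 3 → 0 → 7, so m(6) = 7.
  α_3 = 2: Horner steps 3 → 1 → 9, so m(2) = 9.
  α_4 = 8: Horner steps 3 → 6 → 3, so m(8) = 3.
  α_5 = 10: Horner steps 3 → 12 → 10, so m(10) = 10.
  α_6 = 12: Horner steps 3 → 5 → 2, so m(12) = 2.
Codeword c = [5, 7, 9, 3, 10, 2] ∈ F_13^6.


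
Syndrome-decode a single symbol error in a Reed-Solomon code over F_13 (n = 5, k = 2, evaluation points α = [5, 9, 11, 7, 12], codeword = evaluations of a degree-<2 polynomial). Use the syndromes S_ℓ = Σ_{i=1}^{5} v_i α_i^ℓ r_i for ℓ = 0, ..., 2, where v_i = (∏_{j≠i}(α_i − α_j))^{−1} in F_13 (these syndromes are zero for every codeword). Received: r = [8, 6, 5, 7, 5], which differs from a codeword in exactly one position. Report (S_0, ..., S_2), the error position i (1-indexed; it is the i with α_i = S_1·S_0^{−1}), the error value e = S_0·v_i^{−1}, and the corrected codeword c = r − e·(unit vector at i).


S = (7, 6, 7), error at position 5, error magnitude e = 7, c = [8, 6, 5, 7, 11].

Step 1: column multipliers v_i = (∏_{j≠i}(α_i − α_j))^{−1} mod 13.
  i = 1 (α = 5): (5−9)(5−11)(5−7)(5−12) = (−4)·(−6)·(−2)·(−7) = 336 ≡ 11, so v_1 = 11^{−1} = 6 (mod 13).
  i = 2 (α = 9): (9−5)(9−11)(9−7)(9−12) = 4·(−2)·2·(−3) = 48 ≡ 9, so v_2 = 9^{−1} = 3 (mod 13).
  i = 3 (α = 11): (11−5)(11−9)(11−7)(11−12) = 6·2·4·(−1) = −48 ≡ 4, so v_3 = 4^{−1} = 10 (mod 13).
  i = 4 (α = 7): (7−5)(7−9)(7−11)(7−12) = 2·(−2)·(−4)·(−5) = −80 ≡ 11, so v_4 = 11^{−1} = 6 (mod 13).
  i = 5 (α = 12): (12−5)(12−9)(12−11)(12−7) = 7·3·1·5 = 105 ≡ 1, so v_5 = 1^{−1} = 1 (mod 13).
  v = [6, 3, 10, 6, 1].
Step 2: syndromes of r = [8, 6, 5, 7, 5] (all sums mod 13).
  S_0 = Σ v_i r_i = 6·8 + 3·6 + 10·5 + 6·7 + 1·5 = 163 ≡ 7.
  S_1 = Σ v_i α_i r_i = 6·5·8 + 3·9·6 + 10·11·5 + 6·7·7 + 1·12·5 = 1306 ≡ 6.
  α_i^2 mod 13 = [12, 3, 4, 10, 1].
  S_2 = Σ v_i α_i^2 r_i = 6·12·8 + 3·3·6 + 10·4·5 + 6·10·7 + 1·1·5 = 1255 ≡ 7.
  S = (7, 6, 7) ≠ 0, so r is not a codeword (an error is present).
Step 3: locate the error. For a single error e at position i, S_ℓ = v_i·e·α_i^ℓ, so α_err = S_1/S_0.
  S_0^{−1} = 7^{−1} = 2 (mod 13), so α_err = 6·2 = 12 ≡ 12 = α_5. Error position i = 5.
  Consistency check: S_2/S_1 = 7·11 = 77 ≡ 12 = α_err ✓ (single-error assumption holds).
Step 4: error magnitude e = S_0/v_5 = S_0·∏_{j≠5}(α_5 − α_j) = 7·1 = 7 ≡ 7 (mod 13).
Step 5: correct position 5: c_5 = r_5 − e = 5 − 7 ≡ 11 (mod 13). Hence c = [8, 6, 5, 7, 11].
  Check: interpolating c through the α_i gives m(x) = 4 + 6·x (degree < 2) with m(α_i) = c_i for every i, so c is indeed a codeword.


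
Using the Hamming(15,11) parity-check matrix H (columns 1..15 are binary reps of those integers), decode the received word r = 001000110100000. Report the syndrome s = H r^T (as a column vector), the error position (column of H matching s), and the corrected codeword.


s = (0, 1, 1, 0)^T, error position = 6, corrected codeword c = 001001110100000

Compute s = H r^T mod 2 one row at a time:
  s_1 = 1 + 0 + 1 + 0 + 0 + 0 + 0 + 0 = 2 ≡ 0 (mod 2).
  s_2 = 0 + 0 + 0 + 1 + 0 + 0 + 0 + 0 = 1 ≡ 1 (mod 2).
  s_3 = 0 + 1 + 0 + 1 + 1 + 0 + 0 + 0 = 3 ≡ 1 (mod 2).
  s_4 = 0 + 1 + 0 + 1 + 0 + 0 + 0 + 0 = 2 ≡ 0 (mod 2).
s = (0, 1, 1, 0)^T — this equals column 6 of H (binary 0110), so error is at position 6.
Correct: flip bit 6 of r = 001000110100000 to get c = 001001110100000.


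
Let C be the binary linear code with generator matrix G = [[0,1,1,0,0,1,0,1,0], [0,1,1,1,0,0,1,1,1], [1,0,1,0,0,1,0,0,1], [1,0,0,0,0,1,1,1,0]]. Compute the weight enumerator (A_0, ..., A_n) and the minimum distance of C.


Weight distribution: A_0 = 1, A_2 = 1, A_4 = 11, A_6 = 3. Minimum distance d = 2.

Enumerate all 2^4 = 16 messages m ∈ F_2^4.
For each, compute codeword c = mG in F_2^9, then tally its weight.
  m = 0000 → c = 000000000, weight = 0.
  m = 1000 → c = 011001010, weight = 4.
  m = 0100 → c = 011100111, weight = 6.
  m = 1100 → c = 000101101, weight = 4.
  m = 0010 → c = 101001001, weight = 4.
  m = 1010 → c = 110000011, weight = 4.
  m = 0110 → c = 110101110, weight = 6.
  m = 1110 → c = 101100100, weight = 4.
  m = 0001 → c = 100001110, weight = 4.
  m = 1001 → c = 111000100, weight = 4.
  m = 0101 → c = 111101001, weight = 6.
  m = 1101 → c = 100100011, weight = 4.
  m = 0011 → c = 001000111, weight = 4.
  m = 1011 → c = 010001101, weight = 4.
  m = 0111 → c = 010100000, weight = 2.
  m = 1111 → c = 001101010, weight = 4.
Tally weights:
  weight 0: 1 codewords.
  weight 2: 1 codewords.
  weight 4: 11 codewords.
  weight 6: 3 codewords.
Minimum distance d = smallest w > 0 with A_w > 0 = 2.
Sanity: Σ A_w = 16 = 2^4 = 16 ✓.


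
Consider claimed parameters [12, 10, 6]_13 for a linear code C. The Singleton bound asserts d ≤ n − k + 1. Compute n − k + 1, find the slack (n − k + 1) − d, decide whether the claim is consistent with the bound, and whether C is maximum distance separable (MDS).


Singleton RHS = n − k + 1 = 3, slack = -3, bound violated (no such code; not MDS).

Singleton bound: d ≤ n − k + 1.
Here n = 12, k = 10, so n − k + 1 = 3.
Given d = 6, check d ≤ 3: NO.
Slack = (n − k + 1) − d = -3.
The slack is negative: d = 6 exceeds n − k + 1 = 3 by 3, so the Singleton bound is violated and no linear [12, 10, 6]_13 code can exist. In particular it is not MDS (MDS requires d = n − k + 1 exactly).
Description: the claimed parameters are [12, 10, 6]_13; such a code would be impossible (violates the Singleton bound).


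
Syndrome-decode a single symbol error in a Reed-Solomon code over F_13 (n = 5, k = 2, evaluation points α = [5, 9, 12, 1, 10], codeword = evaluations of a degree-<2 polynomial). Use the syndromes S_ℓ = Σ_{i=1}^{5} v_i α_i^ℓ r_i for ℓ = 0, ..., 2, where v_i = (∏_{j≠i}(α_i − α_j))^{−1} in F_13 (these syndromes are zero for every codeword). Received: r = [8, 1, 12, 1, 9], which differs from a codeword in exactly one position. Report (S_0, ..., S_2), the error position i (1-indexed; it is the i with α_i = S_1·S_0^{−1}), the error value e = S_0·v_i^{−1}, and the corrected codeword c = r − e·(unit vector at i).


S = (10, 10, 10), error at position 4, error magnitude e = 12, c = [8, 1, 12, 2, 9].

Step 1: column multipliers v_i = (∏_{j≠i}(α_i − α_j))^{−1} mod 13.
  i = 1 (α = 5): (5−9)(5−12)(5−1)(5−10) = (−4)·(−7)·4·(−5) = −560 ≡ 12, so v_1 = 12^{−1} = 12 (mod 13).
  i = 2 (α = 9): (9−5)(9−12)(9−1)(9−10) = 4·(−3)·8·(−1) = 96 ≡ 5, so v_2 = 5^{−1} = 8 (mod 13).
  i = 3 (α = 12): (12−5)(12−9)(12−1)(12−10) = 7·3·11·2 = 462 ≡ 7, so v_3 = 7^{−1} = 2 (mod 13).
  i = 4 (α = 1): (1−5)(1−9)(1−12)(1−10) = (−4)·(−8)·(−11)·(−9) = 3168 ≡ 9, so v_4 = 9^{−1} = 3 (mod 13).
  i = 5 (α = 10): (10−5)(10−9)(10−12)(10−1) = 5·1·(−2)·9 = −90 ≡ 1, so v_5 = 1^{−1} = 1 (mod 13).
  v = [12, 8, 2, 3, 1].
Step 2: syndromes of r = [8, 1, 12, 1, 9] (all sums mod 13).
  S_0 = Σ v_i r_i = 12·8 + 8·1 + 2·12 + 3·1 + 1·9 = 140 ≡ 10.
  S_1 = Σ v_i α_i r_i = 12·5·8 + 8·9·1 + 2·12·12 + 3·1·1 + 1·10·9 = 933 ≡ 10.
  α_i^2 mod 13 = [12, 3, 1, 1, 9].
  S_2 = Σ v_i α_i^2 r_i = 12·12·8 + 8·3·1 + 2·1·12 + 3·1·1 + 1·9·9 = 1284 ≡ 10.
  S = (10, 10, 10) ≠ 0, so r is not a codeword (an error is present).
Step 3: locate the error. For a single error e at position i, S_ℓ = v_i·e·α_i^ℓ, so α_err = S_1/S_0.
  S_0^{−1} = 10^{−1} = 4 (mod 13), so α_err = 10·4 = 40 ≡ 1 = α_4. Error position i = 4.
  Consistency check: S_2/S_1 = 10·4 = 40 ≡ 1 = α_err ✓ (single-error assumption holds).
Step 4: error magnitude e = S_0/v_4 = S_0·∏_{j≠4}(α_4 − α_j) = 10·9 = 90 ≡ 12 (mod 13).
Step 5: correct position 4: c_4 = r_4 − e = 1 − 12 ≡ 2 (mod 13). Hence c = [8, 1, 12, 2, 9].
  Check: interpolating c through the α_i gives m(x) = 7 + 8·x (degree < 2) with m(α_i) = c_i for every i, so c is indeed a codeword.


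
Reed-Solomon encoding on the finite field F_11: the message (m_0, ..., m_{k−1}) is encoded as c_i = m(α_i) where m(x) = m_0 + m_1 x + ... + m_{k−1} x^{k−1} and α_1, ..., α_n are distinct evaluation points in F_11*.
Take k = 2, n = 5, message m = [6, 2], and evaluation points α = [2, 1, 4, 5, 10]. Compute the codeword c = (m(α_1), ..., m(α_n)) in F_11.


c = [10, 8, 3, 5, 4]

Message polynomial: m(x) = 6 + 2·x (mod 11).
For each evaluation point α_i, compute m(α_i) mod 11:
  α_1 = 2: Horner steps 2 → 10, so m(2) = 10.
  α_2 = 1: Horner steps 2 → 8, so m(1) = 8.
  α_3 = 4: Horner steps 2 → 3, so m(4) = 3.
  α_4 = 5: Horner steps 2 → 5, so m(5) = 5.
  α_5 = 10: Horner steps 2 → 4, so m(10) = 4.
Codeword c = [10, 8, 3, 5, 4] ∈ F_11^5.


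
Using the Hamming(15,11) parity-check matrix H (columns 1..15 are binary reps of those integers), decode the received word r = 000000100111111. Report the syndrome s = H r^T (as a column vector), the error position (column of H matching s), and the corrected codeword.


s = (0, 1, 1, 0)^T, error position = 6, corrected codeword c = 000001100111111

Compute s = H r^T mod 2 one row at a time:
  s_1 = 0 + 0 + 1 + 1 + 1 + 1 + 1 + 1 = 6 ≡ 0 (mod 2).
  s_2 = 0 + 0 + 0 + 1 + 1 + 1 + 1 + 1 = 5 ≡ 1 (mod 2).
  s_3 = 0 + 0 + 0 + 1 + 1 + 1 + 1 + 1 = 5 ≡ 1 (mod 2).
  s_4 = 0 + 0 + 0 + 1 + 0 + 1 + 1 + 1 = 4 ≡ 0 (mod 2).
s = (0, 1, 1, 0)^T — this equals column 6 of H (binary 0110), so error is at position 6.
Correct: flip bit 6 of r = 000000100111111 to get c = 000001100111111.


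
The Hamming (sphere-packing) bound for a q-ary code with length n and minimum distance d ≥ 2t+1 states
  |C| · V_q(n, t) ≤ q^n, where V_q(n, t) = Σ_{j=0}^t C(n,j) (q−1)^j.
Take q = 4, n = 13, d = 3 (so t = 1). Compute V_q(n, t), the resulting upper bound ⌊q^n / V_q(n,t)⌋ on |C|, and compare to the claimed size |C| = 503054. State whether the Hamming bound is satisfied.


V_q(n, t) = 40, q^n = 67108864, Hamming bound = 1677721, |C| = 503054 ≤ bound (satisfied).

Step 1: Compute V_q(n, t) = Σ_{j=0}^1 C(n, j) (q−1)^j.
  j = 0: C(13,0)·(3)^0 = 1·1 = 1.
  j = 1: C(13,1)·(3)^1 = 13·3 = 39.
  V_q(n, t) = 1 + 39 = 40.
Step 2: q^n = 4^13 = 67108864.
Step 3: Hamming bound ⌊q^n / V_q(n,t)⌋ = ⌊67108864/40⌋ = 1677721.
Step 4: Compare |C| = 503054 to 1677721: satisfied.
The claimed |C| lies below the Hamming bound.


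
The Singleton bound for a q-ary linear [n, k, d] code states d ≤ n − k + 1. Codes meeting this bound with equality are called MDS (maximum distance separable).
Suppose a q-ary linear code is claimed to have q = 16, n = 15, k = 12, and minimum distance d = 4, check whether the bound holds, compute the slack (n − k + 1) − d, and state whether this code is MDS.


Singleton RHS = n − k + 1 = 4, slack = 0, bound satisfied, MDS.

Singleton bound: d ≤ n − k + 1.
Here n = 15, k = 12, so n − k + 1 = 4.
Given d = 4, check d ≤ 4: YES.
Slack = (n − k + 1) − d = 0.
The code is MDS (slack = 0).
Description: the claimed parameters are [15, 12, 4]_16; such a code would be MDS (meets Singleton bound).


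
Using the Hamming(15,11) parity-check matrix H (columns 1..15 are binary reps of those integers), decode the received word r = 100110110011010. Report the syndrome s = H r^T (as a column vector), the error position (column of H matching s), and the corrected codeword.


s = (0, 1, 1, 0)^T, error position = 6, corrected codeword c = 100111110011010

Compute s = H r^T mod 2 one row at a time:
  s_1 = 1 + 0 + 0 + 1 + 1 + 0 + 1 + 0 = 4 ≡ 0 (mod 2).
  s_2 = 1 + 1 + 0 + 1 + 1 + 0 + 1 + 0 = 5 ≡ 1 (mod 2).
  s_3 = 0 + 0 + 0 + 1 + 0 + 1 + 1 + 0 = 3 ≡ 1 (mod 2).
  s_4 = 1 + 0 + 1 + 1 + 0 + 1 + 0 + 0 = 4 ≡ 0 (mod 2).
s = (0, 1, 1, 0)^T — this equals column 6 of H (binary 0110), so error is at position 6.
Correct: flip bit 6 of r = 100110110011010 to get c = 100111110011010.


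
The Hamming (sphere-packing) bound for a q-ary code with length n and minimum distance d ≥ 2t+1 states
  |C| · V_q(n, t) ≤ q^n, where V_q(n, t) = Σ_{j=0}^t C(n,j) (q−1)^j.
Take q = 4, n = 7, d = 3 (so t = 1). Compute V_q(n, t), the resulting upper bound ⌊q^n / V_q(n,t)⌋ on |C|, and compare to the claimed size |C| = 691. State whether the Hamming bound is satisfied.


V_q(n, t) = 22, q^n = 16384, Hamming bound = 744, |C| = 691 ≤ bound (satisfied).

Step 1: Compute V_q(n, t) = Σ_{j=0}^1 C(n, j) (q−1)^j.
  j = 0: C(7,0)·(3)^0 = 1·1 = 1.
  j = 1: C(7,1)·(3)^1 = 7·3 = 21.
  V_q(n, t) = 1 + 21 = 22.
Step 2: q^n = 4^7 = 16384.
Step 3: Hamming bound ⌊q^n / V_q(n,t)⌋ = ⌊16384/22⌋ = 744.
Step 4: Compare |C| = 691 to 744: satisfied.
The claimed |C| lies below the Hamming bound.


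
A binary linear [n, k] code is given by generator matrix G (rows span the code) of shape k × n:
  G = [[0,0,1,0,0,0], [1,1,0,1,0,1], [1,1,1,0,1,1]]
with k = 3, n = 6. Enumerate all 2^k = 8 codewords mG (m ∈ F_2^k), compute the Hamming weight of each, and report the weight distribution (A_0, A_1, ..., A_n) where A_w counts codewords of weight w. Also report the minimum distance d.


Weight distribution: A_0 = 1, A_1 = 1, A_2 = 1, A_3 = 1, A_4 = 2, A_5 = 2. Minimum distance d = 1.

Enumerate all 2^3 = 8 messages m ∈ F_2^3.
For each, compute codeword c = mG in F_2^6, then tally its weight.
  m = 000 → c = 000000, weight = 0.
  m = 100 → c = 001000, weight = 1.
  m = 010 → c = 110101, weight = 4.
  m = 110 → c = 111101, weight = 5.
  m = 001 → c = 111011, weight = 5.
  m = 101 → c = 110011, weight = 4.
  m = 011 → c = 001110, weight = 3.
  m = 111 → c = 000110, weight = 2.
Tally weights:
  weight 0: 1 codewords.
  weight 1: 1 codewords.
  weight 2: 1 codewords.
  weight 3: 1 codewords.
  weight 4: 2 codewords.
  weight 5: 2 codewords.
Minimum distance d = smallest w > 0 with A_w > 0 = 1.
Sanity: Σ A_w = 8 = 2^3 = 8 ✓.


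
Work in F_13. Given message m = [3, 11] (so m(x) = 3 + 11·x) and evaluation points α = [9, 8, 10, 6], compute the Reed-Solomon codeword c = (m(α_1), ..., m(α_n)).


c = [11, 0, 9, 4]

Message polynomial: m(x) = 3 + 11·x (mod 13).
For each evaluation point α_i, compute m(α_i) mod 13:
  α_1 = 9: Horner steps 11 → 11, so m(9) = 11.
  α_2 = 8: Horner steps 11 → 0, so m(8) = 0.
  α_3 = 10: Horner steps 11 → 9, so m(10) = 9.
  α_4 = 6: Horner steps 11 → 4, so m(6) = 4.
Codeword c = [11, 0, 9, 4] ∈ F_13^4.


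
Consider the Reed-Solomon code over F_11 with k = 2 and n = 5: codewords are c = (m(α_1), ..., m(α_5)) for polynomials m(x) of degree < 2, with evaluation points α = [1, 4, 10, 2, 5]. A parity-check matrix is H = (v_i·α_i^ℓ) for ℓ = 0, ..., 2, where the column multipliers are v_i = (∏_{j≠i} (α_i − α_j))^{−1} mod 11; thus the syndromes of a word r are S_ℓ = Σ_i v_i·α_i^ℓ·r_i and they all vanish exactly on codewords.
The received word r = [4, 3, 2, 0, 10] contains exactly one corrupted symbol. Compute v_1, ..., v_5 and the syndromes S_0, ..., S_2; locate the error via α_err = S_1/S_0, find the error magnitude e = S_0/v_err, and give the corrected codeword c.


S = (3, 8, 3), error at position 3, error magnitude e = 1, c = [4, 3, 1, 0, 10].

Step 1: column multipliers v_i = (∏_{j≠i}(α_i − α_j))^{−1} mod 11.
  i = 1 (α = 1): (1−4)(1−10)(1−2)(1−5) = (−3)·(−9)·(−1)·(−4) = 108 ≡ 9, so v_1 = 9^{−1} = 5 (mod 11).
  i = 2 (α = 4): (4−1)(4−10)(4−2)(4−5) = 3·(−6)·2·(−1) = 36 ≡ 3, so v_2 = 3^{−1} = 4 (mod 11).
  i = 3 (α = 10): (10−1)(10−4)(10−2)(10−5) = 9·6·8·5 = 2160 ≡ 4, so v_3 = 4^{−1} = 3 (mod 11).
  i = 4 (α = 2): (2−1)(2−4)(2−10)(2−5) = 1·(−2)·(−8)·(−3) = −48 ≡ 7, so v_4 = 7^{−1} = 8 (mod 11).
  i = 5 (α = 5): (5−1)(5−4)(5−10)(5−2) = 4·1·(−5)·3 = −60 ≡ 6, so v_5 = 6^{−1} = 2 (mod 11).
  v = [5, 4, 3, 8, 2].
Step 2: syndromes of r = [4, 3, 2, 0, 10] (all sums mod 11).
  S_0 = Σ v_i r_i = 5·4 + 4·3 + 3·2 + 8·0 + 2·10 = 58 ≡ 3.
  S_1 = Σ v_i α_i r_i = 5·1·4 + 4·4·3 + 3·10·2 + 8·2·0 + 2·5·10 = 228 ≡ 8.
  α_i^2 mod 11 = [1, 5, 1, 4, 3].
  S_2 = Σ v_i α_i^2 r_i = 5·1·4 + 4·5·3 + 3·1·2 + 8·4·0 + 2·3·10 = 146 ≡ 3.
  S = (3, 8, 3) ≠ 0, so r is not a codeword (an error is present).
Step 3: locate the error. For a single error e at position i, S_ℓ = v_i·e·α_i^ℓ, so α_err = S_1/S_0.
  S_0^{−1} = 3^{−1} = 4 (mod 11), so α_err = 8·4 = 32 ≡ 10 = α_3. Error position i = 3.
  Consistency check: S_2/S_1 = 3·7 = 21 ≡ 10 = α_err ✓ (single-error assumption holds).
Step 4: error magnitude e = S_0/v_3 = S_0·∏_{j≠3}(α_3 − α_j) = 3·4 = 12 ≡ 1 (mod 11).
Step 5: correct position 3: c_3 = r_3 − e = 2 − 1 ≡ 1 (mod 11). Hence c = [4, 3, 1, 0, 10].
  Check: interpolating c through the α_i gives m(x) = 8 + 7·x (degree < 2) with m(α_i) = c_i for every i, so c is indeed a codeword.


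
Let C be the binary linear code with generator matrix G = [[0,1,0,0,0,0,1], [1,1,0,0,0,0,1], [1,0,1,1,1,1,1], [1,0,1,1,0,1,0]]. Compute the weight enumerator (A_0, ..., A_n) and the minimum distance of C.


Weight distribution: A_0 = 1, A_1 = 1, A_2 = 3, A_3 = 4, A_4 = 1, A_5 = 3, A_6 = 3. Minimum distance d = 1.

Enumerate all 2^4 = 16 messages m ∈ F_2^4.
For each, compute codeword c = mG in F_2^7, then tally its weight.
  m = 0000 → c = 0000000, weight = 0.
  m = 1000 → c = 0100001, weight = 2.
  m = 0100 → c = 1100001, weight = 3.
  m = 1100 → c = 1000000, weight = 1.
  m = 0010 → c = 1011111, weight = 6.
  m = 1010 → c = 1111110, weight = 6.
  m = 0110 → c = 0111110, weight = 5.
  m = 1110 → c = 0011111, weight = 5.
  m = 0001 → c = 1011010, weight = 4.
  m = 1001 → c = 1111011, weight = 6.
  m = 0101 → c = 0111011, weight = 5.
  m = 1101 → c = 0011010, weight = 3.
  m = 0011 → c = 0000101, weight = 2.
  m = 1011 → c = 0100100, weight = 2.
  m = 0111 → c = 1100100, weight = 3.
  m = 1111 → c = 1000101, weight = 3.
Tally weights:
  weight 0: 1 codewords.
  weight 1: 1 codewords.
  weight 2: 3 codewords.
  weight 3: 4 codewords.
  weight 4: 1 codewords.
  weight 5: 3 codewords.
  weight 6: 3 codewords.
Minimum distance d = smallest w > 0 with A_w > 0 = 1.
Sanity: Σ A_w = 16 = 2^4 = 16 ✓.


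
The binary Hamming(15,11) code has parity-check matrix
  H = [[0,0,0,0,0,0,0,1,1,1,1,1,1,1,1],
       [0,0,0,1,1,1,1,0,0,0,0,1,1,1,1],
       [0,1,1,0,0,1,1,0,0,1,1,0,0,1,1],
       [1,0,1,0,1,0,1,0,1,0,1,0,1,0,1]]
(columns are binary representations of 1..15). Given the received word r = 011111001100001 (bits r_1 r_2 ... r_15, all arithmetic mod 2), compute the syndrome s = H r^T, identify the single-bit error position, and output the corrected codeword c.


s = (1, 0, 1, 0)^T, error position = 10, corrected codeword c = 011111001000001

Compute s = H r^T mod 2 one row at a time:
  s_1 = 0 + 1 + 1 + 0 + 0 + 0 + 0 + 1 = 3 ≡ 1 (mod 2).
  s_2 = 1 + 1 + 1 + 0 + 0 + 0 + 0 + 1 = 4 ≡ 0 (mod 2).
  s_3 = 1 + 1 + 1 + 0 + 1 + 0 + 0 + 1 = 5 ≡ 1 (mod 2).
  s_4 = 0 + 1 + 1 + 0 + 1 + 0 + 0 + 1 = 4 ≡ 0 (mod 2).
s = (1, 0, 1, 0)^T — this equals column 10 of H (binary 1010), so error is at position 10.
Correct: flip bit 10 of r = 011111001100001 to get c = 011111001000001.


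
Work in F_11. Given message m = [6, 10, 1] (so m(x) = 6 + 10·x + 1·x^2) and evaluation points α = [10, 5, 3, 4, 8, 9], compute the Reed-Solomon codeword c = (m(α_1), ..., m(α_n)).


c = [8, 4, 1, 7, 7, 1]

Message polynomial: m(x) = 6 + 10·x + 1·x^2 (mod 11).
For each evaluation point α_i, compute m(α_i) mod 11:
  α_1 = 10: Horner steps 1 → 9 → 8, so m(10) = 8.
  α_2 = 5: Horner steps 1 → 4 → 4, so m(5) = 4.
  α_3 = 3: Horner steps 1 → 2 → 1, so m(3) = 1.
  α_4 = 4: Horner steps 1 → 3 → 7, so m(4) = 7.
  α_5 = 8: Horner steps 1 → 7 → 7, so m(8) = 7.
  α_6 = 9: Horner steps 1 → 8 → 1, so m(9) = 1.
Codeword c = [8, 4, 1, 7, 7, 1] ∈ F_11^6.


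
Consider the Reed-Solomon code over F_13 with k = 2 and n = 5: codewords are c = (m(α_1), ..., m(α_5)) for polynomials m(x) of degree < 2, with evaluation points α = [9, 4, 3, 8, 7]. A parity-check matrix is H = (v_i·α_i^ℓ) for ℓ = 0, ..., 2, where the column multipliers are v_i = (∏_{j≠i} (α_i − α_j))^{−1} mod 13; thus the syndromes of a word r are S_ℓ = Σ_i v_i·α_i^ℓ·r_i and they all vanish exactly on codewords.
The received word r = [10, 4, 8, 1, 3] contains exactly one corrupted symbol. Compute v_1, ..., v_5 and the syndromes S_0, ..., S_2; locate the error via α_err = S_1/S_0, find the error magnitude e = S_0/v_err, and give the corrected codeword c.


S = (1, 7, 10), error at position 5, error magnitude e = 11, c = [10, 4, 8, 1, 5].

Step 1: column multipliers v_i = (∏_{j≠i}(α_i − α_j))^{−1} mod 13.
  i = 1 (α = 9): (9−4)(9−3)(9−8)(9−7) = 5·6·1·2 = 60 ≡ 8, so v_1 = 8^{−1} = 5 (mod 13).
  i = 2 (α = 4): (4−9)(4−3)(4−8)(4−7) = (−5)·1·(−4)·(−3) = −60 ≡ 5, so v_2 = 5^{−1} = 8 (mod 13).
  i = 3 (α = 3): (3−9)(3−4)(3−8)(3−7) = (−6)·(−1)·(−5)·(−4) = 120 ≡ 3, so v_3 = 3^{−1} = 9 (mod 13).
  i = 4 (α = 8): (8−9)(8−4)(8−3)(8−7) = (−1)·4·5·1 = −20 ≡ 6, so v_4 = 6^{−1} = 11 (mod 13).
  i = 5 (α = 7): (7−9)(7−4)(7−3)(7−8) = (−2)·3·4·(−1) = 24 ≡ 11, so v_5 = 11^{−1} = 6 (mod 13).
  v = [5, 8, 9, 11, 6].
Step 2: syndromes of r = [10, 4, 8, 1, 3] (all sums mod 13).
  S_0 = Σ v_i r_i = 5·10 + 8·4 + 9·8 + 11·1 + 6·3 = 183 ≡ 1.
  S_1 = Σ v_i α_i r_i = 5·9·10 + 8·4·4 + 9·3·8 + 11·8·1 + 6·7·3 = 1008 ≡ 7.
  α_i^2 mod 13 = [3, 3, 9, 12, 10].
  S_2 = Σ v_i α_i^2 r_i = 5·3·10 + 8·3·4 + 9·9·8 + 11·12·1 + 6·10·3 = 1206 ≡ 10.
  S = (1, 7, 10) ≠ 0, so r is not a codeword (an error is present).
Step 3: locate the error. For a single error e at position i, S_ℓ = v_i·e·α_i^ℓ, so α_err = S_1/S_0.
  S_0^{−1} = 1^{−1} = 1 (mod 13), so α_err = 7·1 = 7 ≡ 7 = α_5. Error position i = 5.
  Consistency check: S_2/S_1 = 10·2 = 20 ≡ 7 = α_err ✓ (single-error assumption holds).
Step 4: error magnitude e = S_0/v_5 = S_0·∏_{j≠5}(α_5 − α_j) = 1·11 = 11 ≡ 11 (mod 13).
Step 5: correct position 5: c_5 = r_5 − e = 3 − 11 ≡ 5 (mod 13). Hence c = [10, 4, 8, 1, 5].
  Check: interpolating c through the α_i gives m(x) = 7 + 9·x (degree < 2) with m(α_i) = c_i for every i, so c is indeed a codeword.
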